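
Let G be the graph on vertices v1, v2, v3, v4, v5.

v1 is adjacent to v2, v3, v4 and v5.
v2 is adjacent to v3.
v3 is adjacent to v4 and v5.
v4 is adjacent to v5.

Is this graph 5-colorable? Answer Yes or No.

Yes

The chromatic number is 4. v1, v3, v4, v5 are pairwise adjacent (a clique of size 4), so at least 4 colors are needed.
A valid assignment using 4 colors: v1=2, v2=3, v3=1, v4=3, v5=4.
Since 5 ≥ 4, a proper 5-coloring certainly exists.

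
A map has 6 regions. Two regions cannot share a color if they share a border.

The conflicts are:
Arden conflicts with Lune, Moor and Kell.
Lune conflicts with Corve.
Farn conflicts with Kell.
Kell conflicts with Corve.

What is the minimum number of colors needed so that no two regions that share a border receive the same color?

2

Arden and Kell conflict, so at least 2 colors are needed.
2 colors suffice: Arden=2, Lune=1, Moor=1, Farn=2, Kell=1, Corve=2. No two conflicting regions share a color.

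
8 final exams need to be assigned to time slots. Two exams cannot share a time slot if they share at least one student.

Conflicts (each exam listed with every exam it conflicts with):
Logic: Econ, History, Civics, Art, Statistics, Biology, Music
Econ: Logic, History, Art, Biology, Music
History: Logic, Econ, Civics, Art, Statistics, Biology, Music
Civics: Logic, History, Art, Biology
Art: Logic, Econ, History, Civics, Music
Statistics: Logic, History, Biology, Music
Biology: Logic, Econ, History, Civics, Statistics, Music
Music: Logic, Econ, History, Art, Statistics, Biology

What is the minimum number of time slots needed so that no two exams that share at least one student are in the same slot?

5

Logic, Econ, History, Art, Music pairwise conflict, so at least 5 time slots are needed.
5 time slots suffice: time slot 1 → {Logic}; time slot 2 → {History}; time slot 3 → {Civics, Music}; time slot 4 → {Art, Biology}; time slot 5 → {Econ, Statistics}. Every pair that conflicts lands in different time slots.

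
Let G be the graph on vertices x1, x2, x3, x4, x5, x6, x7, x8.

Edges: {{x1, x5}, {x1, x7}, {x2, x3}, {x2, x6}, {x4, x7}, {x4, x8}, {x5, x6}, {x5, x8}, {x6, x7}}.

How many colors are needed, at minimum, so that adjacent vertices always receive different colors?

3

The cycle x4-x7-x6-x5-x8-x4 has odd length 5, so it cannot be 2-colored; at least 3 colors are needed.
3 colors suffice: x1=R, x2=B, x3=R, x4=G, x5=B, x6=R, x7=B, x8=R. Each edge has distinct colors on its endpoints.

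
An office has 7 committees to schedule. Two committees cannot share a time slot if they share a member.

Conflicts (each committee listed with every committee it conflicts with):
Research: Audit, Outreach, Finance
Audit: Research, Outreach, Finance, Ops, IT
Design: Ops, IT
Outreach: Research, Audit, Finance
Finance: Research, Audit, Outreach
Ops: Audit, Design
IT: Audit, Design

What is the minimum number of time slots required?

Research, Audit, Outreach, Finance are mutually in conflict, so at least 4 time slots are needed.
A valid assignment using 4 time slots: Research=3, Audit=1, Design=1, Outreach=2, Finance=4, Ops=2, IT=2. No two conflicting committees share a time slot.

4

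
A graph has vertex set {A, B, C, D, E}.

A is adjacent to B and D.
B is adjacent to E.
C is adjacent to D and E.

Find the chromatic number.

3

The cycle A-D-C-E-B-A has odd length 5, so it cannot be 2-colored; at least 3 colors are needed.
3 colors suffice: color red → {B, C}; color blue → {D, E}; color green → {A}. No two adjacent vertices share a color.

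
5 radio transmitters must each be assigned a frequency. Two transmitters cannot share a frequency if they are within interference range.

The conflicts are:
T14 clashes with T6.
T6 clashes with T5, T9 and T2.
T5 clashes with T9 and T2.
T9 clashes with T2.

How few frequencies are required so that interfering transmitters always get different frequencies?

T6, T5, T9, T2 pairwise conflict, so at least 4 frequencies are needed.
4 frequencies suffice: frequency 1 → {T6}; frequency 2 → {T14, T9}; frequency 3 → {T2}; frequency 4 → {T5}. No two conflicting transmitters share a frequency.

4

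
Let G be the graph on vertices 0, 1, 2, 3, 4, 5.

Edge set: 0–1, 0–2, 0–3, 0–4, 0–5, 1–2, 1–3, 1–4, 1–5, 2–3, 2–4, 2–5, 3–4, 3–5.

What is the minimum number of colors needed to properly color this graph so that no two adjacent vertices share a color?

0, 1, 2, 3, 5 are mutually adjacent (a clique of size 5), so at least 5 colors are needed.
5 colors suffice: color red → {1}; color blue → {2}; color green → {3}; color yellow → {0}; color purple → {4, 5}. Every edge joins two different colors.

5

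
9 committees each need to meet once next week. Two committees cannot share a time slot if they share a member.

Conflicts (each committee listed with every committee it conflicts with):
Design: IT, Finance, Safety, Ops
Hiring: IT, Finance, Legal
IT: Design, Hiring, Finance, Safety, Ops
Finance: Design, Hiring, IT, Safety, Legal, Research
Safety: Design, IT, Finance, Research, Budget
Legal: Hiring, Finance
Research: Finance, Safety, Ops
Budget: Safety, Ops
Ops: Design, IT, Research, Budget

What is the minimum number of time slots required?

Design, IT, Finance, Safety all conflict with each other, so at least 4 time slots are needed.
4 time slots suffice: Design=4, Hiring=2, IT=3, Finance=1, Safety=2, Legal=3, Research=3, Budget=3, Ops=1. Each listed conflict is separated.

4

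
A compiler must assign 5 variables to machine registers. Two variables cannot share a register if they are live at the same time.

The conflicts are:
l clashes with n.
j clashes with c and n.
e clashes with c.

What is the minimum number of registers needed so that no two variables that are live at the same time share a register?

2

e and c conflict, so at least 2 registers are needed.
A valid assignment using 2 registers: l=2, j=2, e=2, c=1, n=1. No two conflicting variables share a register.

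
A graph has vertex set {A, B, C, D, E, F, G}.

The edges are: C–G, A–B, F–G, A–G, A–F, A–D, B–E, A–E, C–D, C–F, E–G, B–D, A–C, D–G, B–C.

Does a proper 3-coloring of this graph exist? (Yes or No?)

No

A, C, F, G form a clique, so at least 4 colors are needed.
So 3 colors are not enough.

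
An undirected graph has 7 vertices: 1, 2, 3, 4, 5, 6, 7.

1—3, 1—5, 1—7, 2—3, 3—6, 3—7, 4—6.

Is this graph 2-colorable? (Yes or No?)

1, 3, 7 form a triangle, so at least 3 colors are needed.
So 2 colors are not enough.

No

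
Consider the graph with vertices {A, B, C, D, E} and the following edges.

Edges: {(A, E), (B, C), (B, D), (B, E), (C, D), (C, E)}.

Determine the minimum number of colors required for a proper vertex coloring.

3

B, C, E are pairwise adjacent, so at least 3 colors are needed.
3 colors suffice: color red → {D, E}; color blue → {A, C}; color green → {B}. Each edge has distinct colors on its endpoints.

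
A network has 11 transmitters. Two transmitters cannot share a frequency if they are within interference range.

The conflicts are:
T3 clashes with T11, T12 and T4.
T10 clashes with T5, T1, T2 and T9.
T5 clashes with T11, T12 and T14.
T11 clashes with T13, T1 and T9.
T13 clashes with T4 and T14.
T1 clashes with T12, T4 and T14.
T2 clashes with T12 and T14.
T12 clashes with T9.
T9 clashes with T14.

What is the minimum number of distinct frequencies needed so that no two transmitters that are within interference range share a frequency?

2

T11 and T13 conflict, so at least 2 frequencies are needed.
2 frequencies suffice: frequency 1 → {T10, T11, T12, T4, T14}; frequency 2 → {T3, T5, T13, T1, T2, T9}. Every pair that conflicts lands in different frequencies.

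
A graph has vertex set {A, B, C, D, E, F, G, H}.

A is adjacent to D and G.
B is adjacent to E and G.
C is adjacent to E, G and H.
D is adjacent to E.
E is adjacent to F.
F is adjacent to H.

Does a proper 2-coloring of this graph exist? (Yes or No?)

The cycle E-D-A-G-B-E has odd length 5, so it cannot be 2-colored; at least 3 colors are needed.
So 2 colors are not enough.

No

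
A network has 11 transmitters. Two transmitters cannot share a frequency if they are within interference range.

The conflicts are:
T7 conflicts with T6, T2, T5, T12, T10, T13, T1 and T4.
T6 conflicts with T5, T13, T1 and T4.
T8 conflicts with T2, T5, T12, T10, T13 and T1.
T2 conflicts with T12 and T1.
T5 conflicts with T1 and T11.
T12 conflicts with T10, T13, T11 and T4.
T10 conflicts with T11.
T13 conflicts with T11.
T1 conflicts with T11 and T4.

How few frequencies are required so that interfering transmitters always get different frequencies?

4

T7, T6, T1, T4 pairwise conflict, so at least 4 frequencies are needed.
4 frequencies suffice: frequency 1 → {T7, T8, T11}; frequency 2 → {T12, T1}; frequency 3 → {T2, T5, T10, T13, T4}; frequency 4 → {T6}. Each listed conflict is separated.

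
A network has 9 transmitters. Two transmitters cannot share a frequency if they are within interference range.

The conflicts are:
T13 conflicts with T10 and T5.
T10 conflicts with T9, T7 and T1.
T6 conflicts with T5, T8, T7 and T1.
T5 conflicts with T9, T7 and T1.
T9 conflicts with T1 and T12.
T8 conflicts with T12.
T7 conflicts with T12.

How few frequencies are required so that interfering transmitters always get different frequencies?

T6, T5, T1 all conflict with each other, so at least 3 frequencies are needed.
3 frequencies suffice: frequency 1 → {T10, T5, T12}; frequency 2 → {T13, T8, T7, T1}; frequency 3 → {T6, T9}. Every pair that conflicts lands in different frequencies.

3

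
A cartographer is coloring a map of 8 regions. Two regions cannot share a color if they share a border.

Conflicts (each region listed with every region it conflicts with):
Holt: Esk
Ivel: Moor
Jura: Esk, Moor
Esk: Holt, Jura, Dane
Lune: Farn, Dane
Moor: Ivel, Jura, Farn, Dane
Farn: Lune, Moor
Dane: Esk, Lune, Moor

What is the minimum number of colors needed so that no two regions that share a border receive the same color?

2

Moor and Dane conflict, so at least 2 colors are needed.
One proper 2-coloring: Holt=2, Ivel=2, Jura=2, Esk=1, Lune=1, Moor=1, Farn=2, Dane=2. Each listed conflict is separated.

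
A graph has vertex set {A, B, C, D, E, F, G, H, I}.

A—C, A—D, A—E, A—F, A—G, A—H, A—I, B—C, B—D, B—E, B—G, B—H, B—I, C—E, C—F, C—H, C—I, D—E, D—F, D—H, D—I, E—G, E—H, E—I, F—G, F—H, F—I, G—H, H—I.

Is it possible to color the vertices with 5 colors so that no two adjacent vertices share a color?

The chromatic number is 5. A, D, F, H, I are pairwise adjacent (a clique of size 5), so at least 5 colors are needed.
A valid assignment using 5 colors: A=4, B=4, C=5, D=5, E=3, F=3, G=2, H=1, I=2.
That is already a proper 5-coloring.

Yes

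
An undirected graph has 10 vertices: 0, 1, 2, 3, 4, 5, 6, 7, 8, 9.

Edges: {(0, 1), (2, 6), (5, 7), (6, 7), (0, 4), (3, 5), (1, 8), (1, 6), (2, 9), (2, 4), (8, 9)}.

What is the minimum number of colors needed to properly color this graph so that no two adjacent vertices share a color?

The cycle 1-6-2-9-8-1 has odd length 5, so it cannot be 2-colored; at least 3 colors are needed.
3 colors suffice: color red → {1, 2, 3, 7}; color blue → {0, 5, 6, 9}; color green → {4, 8}. No two adjacent vertices share a color.

3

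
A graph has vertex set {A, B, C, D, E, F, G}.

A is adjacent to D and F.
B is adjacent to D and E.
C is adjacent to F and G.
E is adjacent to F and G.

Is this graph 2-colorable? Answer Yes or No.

The cycle A-F-E-B-D-A has odd length 5, so it cannot be 2-colored; at least 3 colors are needed.
So 2 colors are not enough.

No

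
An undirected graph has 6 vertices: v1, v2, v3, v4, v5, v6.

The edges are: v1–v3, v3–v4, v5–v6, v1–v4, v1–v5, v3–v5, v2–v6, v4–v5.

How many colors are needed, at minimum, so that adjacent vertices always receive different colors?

4

v1, v3, v4, v5 form a clique, so at least 4 colors are needed.
4 colors suffice: color 1 → {v2, v5}; color 2 → {v1, v6}; color 3 → {v3}; color 4 → {v4}. Every edge joins two different colors.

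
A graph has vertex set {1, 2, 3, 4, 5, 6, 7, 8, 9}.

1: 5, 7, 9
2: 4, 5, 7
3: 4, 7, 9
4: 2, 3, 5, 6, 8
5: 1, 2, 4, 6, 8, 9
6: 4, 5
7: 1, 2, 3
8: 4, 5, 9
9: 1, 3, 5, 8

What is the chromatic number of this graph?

2, 4, 5 are pairwise adjacent, so at least 3 colors are needed.
3 colors suffice: 1=green, 2=green, 3=green, 4=blue, 5=red, 6=green, 7=red, 8=green, 9=blue. Each edge has distinct colors on its endpoints.

3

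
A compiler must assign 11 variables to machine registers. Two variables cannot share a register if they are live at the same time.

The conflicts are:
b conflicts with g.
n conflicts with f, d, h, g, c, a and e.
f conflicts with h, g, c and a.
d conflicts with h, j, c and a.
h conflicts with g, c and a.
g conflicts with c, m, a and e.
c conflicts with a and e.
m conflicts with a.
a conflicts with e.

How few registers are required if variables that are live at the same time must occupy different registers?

6

n, f, h, g, c, a are mutually in conflict, so at least 6 registers are needed.
6 registers suffice: b=1, n=4, f=6, d=2, h=5, g=2, j=1, c=3, m=3, a=1, e=5. Every pair that conflicts lands in different registers.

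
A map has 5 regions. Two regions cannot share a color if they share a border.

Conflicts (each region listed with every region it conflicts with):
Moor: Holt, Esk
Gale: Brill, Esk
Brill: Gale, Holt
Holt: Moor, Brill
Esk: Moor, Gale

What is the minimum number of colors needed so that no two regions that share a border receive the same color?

3

The cycle Brill-Gale-Esk-Moor-Holt-Brill has odd length 5, so it cannot be 2-colored; at least 3 colors are needed.
A valid assignment using 3 colors: Moor=2, Gale=2, Brill=1, Holt=3, Esk=1. Each listed conflict is separated.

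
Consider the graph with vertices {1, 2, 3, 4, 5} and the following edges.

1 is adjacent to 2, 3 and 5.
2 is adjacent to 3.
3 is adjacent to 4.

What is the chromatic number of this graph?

1, 2, 3 form a triangle, so at least 3 colors are needed.
3 colors suffice: color red → {1, 4}; color blue → {3, 5}; color green → {2}. Every edge joins two different colors.

3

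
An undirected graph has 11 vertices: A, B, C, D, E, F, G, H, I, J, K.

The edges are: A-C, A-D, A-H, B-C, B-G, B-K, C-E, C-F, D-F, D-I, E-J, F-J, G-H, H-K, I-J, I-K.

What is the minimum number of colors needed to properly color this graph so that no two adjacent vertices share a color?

The cycle C-B-G-H-A-C has odd length 5, so it cannot be 2-colored; at least 3 colors are needed.
A valid assignment using 3 colors: A=2, B=3, C=1, D=1, E=2, F=2, G=2, H=1, I=3, J=1, K=2. Each edge has distinct colors on its endpoints.

3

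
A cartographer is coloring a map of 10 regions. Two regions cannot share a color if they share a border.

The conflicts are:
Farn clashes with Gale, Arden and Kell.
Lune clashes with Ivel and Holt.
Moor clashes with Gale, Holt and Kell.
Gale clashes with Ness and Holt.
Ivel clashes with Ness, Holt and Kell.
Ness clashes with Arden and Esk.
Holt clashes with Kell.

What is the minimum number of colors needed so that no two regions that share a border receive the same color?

3

Lune, Ivel, Holt are mutually in conflict, so at least 3 colors are needed.
3 colors suffice: color 1 → {Farn, Ness, Holt}; color 2 → {Lune, Gale, Arden, Esk, Kell}; color 3 → {Moor, Ivel}. No two conflicting regions share a color.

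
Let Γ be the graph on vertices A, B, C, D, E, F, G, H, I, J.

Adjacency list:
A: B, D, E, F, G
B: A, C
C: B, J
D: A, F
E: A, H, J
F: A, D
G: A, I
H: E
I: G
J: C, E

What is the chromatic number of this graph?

A, D, F are mutually adjacent, so at least 3 colors are needed.
3 colors suffice: color 1 → {A, C, H, I}; color 2 → {B, E, F, G}; color 3 → {D, J}. Each edge has distinct colors on its endpoints.

3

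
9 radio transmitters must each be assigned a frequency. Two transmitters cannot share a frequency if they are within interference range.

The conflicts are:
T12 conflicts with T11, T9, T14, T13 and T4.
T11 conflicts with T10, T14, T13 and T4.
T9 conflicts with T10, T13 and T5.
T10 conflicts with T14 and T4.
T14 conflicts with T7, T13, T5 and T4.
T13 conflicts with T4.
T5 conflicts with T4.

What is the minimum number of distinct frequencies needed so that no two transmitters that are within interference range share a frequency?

5

T12, T11, T14, T13, T4 are mutually in conflict, so at least 5 frequencies are needed.
5 frequencies suffice: frequency 1 → {T9, T14}; frequency 2 → {T7, T4}; frequency 3 → {T11, T5}; frequency 4 → {T10, T13}; frequency 5 → {T12}. Every pair that conflicts lands in different frequencies.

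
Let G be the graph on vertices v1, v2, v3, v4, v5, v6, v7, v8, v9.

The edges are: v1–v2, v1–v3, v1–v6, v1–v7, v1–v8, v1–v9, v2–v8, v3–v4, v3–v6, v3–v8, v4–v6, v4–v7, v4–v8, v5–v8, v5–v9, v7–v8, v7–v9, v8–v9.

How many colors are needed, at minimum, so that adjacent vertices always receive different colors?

v1, v7, v8, v9 are pairwise adjacent (a clique of size 4), so at least 4 colors are needed.
4 colors suffice: color R → {v6, v8}; color B → {v1, v4, v5}; color G → {v2, v3, v7}; color Y → {v9}. No two adjacent vertices share a color.

4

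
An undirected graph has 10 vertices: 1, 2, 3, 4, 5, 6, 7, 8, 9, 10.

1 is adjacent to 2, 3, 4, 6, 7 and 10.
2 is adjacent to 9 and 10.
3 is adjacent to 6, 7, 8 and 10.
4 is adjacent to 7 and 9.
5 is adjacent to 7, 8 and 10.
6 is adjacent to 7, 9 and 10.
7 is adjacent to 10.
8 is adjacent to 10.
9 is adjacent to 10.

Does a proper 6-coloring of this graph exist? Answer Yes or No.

The chromatic number is 5. 1, 3, 6, 7, 10 are pairwise adjacent (a clique of size 5), so at least 5 colors are needed.
One proper 5-coloring: 1=b, 2=c, 3=d, 4=a, 5=d, 6=e, 7=c, 8=b, 9=b, 10=a.
Since 6 ≥ 5, a proper 6-coloring certainly exists.

Yes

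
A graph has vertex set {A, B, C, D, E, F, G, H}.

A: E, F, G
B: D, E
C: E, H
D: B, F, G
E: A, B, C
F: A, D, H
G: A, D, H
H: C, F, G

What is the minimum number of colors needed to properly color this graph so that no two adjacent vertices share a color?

3

The cycle H-C-E-A-G-H has odd length 5, so it cannot be 2-colored; at least 3 colors are needed.
3 colors suffice: color 1 → {E, F, G}; color 2 → {A, D, H}; color 3 → {B, C}. No two adjacent vertices share a color.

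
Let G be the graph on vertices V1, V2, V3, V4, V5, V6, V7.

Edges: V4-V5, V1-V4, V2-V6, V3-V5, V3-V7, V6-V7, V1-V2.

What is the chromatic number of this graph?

The cycle V6-V2-V1-V4-V5-V3-V7-V6 has odd length 7, so it cannot be 2-colored; at least 3 colors are needed.
3 colors suffice: color 1 → {V3, V4, V6}; color 2 → {V1, V5, V7}; color 3 → {V2}. Each edge has distinct colors on its endpoints.

3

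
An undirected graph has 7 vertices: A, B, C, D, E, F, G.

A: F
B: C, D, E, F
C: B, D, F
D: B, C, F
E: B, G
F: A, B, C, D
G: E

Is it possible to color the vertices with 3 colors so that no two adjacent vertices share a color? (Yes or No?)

B, C, D, F form a clique, so at least 4 colors are needed.
So 3 colors are not enough.

No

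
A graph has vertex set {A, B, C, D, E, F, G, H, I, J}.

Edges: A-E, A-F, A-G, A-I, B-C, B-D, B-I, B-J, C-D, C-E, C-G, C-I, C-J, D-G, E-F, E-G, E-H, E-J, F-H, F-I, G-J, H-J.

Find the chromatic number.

C, E, G, J form a clique, so at least 4 colors are needed.
4 colors suffice: color 1 → {B, E}; color 2 → {A, C, H}; color 3 → {G, I}; color 4 → {D, F, J}. No two adjacent vertices share a color.

4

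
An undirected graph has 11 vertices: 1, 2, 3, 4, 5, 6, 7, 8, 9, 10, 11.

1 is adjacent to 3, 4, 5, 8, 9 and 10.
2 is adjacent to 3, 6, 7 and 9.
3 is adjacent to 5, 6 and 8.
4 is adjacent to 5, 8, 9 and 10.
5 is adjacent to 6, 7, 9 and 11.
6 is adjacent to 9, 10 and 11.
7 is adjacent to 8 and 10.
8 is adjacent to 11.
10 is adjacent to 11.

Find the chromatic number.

4

1, 4, 5, 9 are pairwise adjacent (a clique of size 4), so at least 4 colors are needed.
4 colors suffice: 1=b, 2=a, 3=c, 4=d, 5=a, 6=b, 7=b, 8=a, 9=c, 10=a, 11=c. Each edge has distinct colors on its endpoints.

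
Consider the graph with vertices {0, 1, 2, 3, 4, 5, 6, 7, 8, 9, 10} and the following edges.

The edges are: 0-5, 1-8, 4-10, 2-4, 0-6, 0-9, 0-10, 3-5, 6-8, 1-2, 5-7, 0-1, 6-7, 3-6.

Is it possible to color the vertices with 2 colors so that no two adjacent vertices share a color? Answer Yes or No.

No

The cycle 0-1-2-4-10-0 has odd length 5, so it cannot be 2-colored; at least 3 colors are needed.
So 2 colors are not enough.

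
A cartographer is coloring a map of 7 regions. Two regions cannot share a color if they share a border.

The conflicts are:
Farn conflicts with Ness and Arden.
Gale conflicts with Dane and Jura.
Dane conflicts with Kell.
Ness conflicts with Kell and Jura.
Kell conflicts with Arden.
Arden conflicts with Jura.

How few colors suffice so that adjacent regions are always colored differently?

The cycle Gale-Jura-Arden-Kell-Dane-Gale has odd length 5, so it cannot be 2-colored; at least 3 colors are needed.
3 colors suffice: color 1 → {Dane, Ness, Arden}; color 2 → {Farn, Kell, Jura}; color 3 → {Gale}. No two conflicting regions share a color.

3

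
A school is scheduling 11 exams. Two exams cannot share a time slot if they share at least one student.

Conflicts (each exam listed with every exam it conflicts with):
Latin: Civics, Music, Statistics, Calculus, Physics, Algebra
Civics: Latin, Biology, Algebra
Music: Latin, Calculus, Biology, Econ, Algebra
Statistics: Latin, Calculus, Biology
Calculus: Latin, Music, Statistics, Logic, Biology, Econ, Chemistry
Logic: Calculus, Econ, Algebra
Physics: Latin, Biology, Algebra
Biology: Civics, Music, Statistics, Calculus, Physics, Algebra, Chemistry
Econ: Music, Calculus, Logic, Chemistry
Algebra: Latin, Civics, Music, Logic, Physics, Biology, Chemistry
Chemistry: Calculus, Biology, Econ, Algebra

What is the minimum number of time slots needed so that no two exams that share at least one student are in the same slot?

3

Statistics, Calculus, Biology all conflict with each other, so at least 3 time slots are needed.
A valid assignment using 3 time slots: Latin=1, Civics=3, Music=3, Statistics=3, Calculus=2, Logic=3, Physics=3, Biology=1, Econ=1, Algebra=2, Chemistry=3. Each listed conflict is separated.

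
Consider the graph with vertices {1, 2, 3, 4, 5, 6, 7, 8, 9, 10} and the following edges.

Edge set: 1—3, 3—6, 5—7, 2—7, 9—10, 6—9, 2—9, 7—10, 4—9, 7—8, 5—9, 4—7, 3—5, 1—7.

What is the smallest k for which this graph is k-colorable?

4 and 9 are adjacent, so at least 2 colors are needed.
One proper 2-coloring: 1=b, 2=b, 3=a, 4=b, 5=b, 6=b, 7=a, 8=b, 9=a, 10=b. Each edge has distinct colors on its endpoints.

2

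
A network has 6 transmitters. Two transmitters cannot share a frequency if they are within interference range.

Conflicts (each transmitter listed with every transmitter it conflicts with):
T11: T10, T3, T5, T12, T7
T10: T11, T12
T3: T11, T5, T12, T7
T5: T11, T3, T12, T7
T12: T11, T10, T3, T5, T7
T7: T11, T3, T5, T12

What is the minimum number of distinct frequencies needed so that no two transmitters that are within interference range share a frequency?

T11, T3, T5, T12, T7 are mutually in conflict, so at least 5 frequencies are needed.
5 frequencies suffice: frequency 1 → {T12}; frequency 2 → {T11}; frequency 3 → {T10, T5}; frequency 4 → {T3}; frequency 5 → {T7}. Each listed conflict is separated.

5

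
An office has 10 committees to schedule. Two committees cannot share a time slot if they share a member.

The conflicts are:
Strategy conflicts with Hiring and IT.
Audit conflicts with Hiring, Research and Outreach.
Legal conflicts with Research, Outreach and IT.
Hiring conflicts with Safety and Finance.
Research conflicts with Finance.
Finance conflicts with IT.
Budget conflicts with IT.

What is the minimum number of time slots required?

2

Budget and IT conflict, so at least 2 time slots are needed.
2 time slots suffice: time slot 1 → {Hiring, Research, Outreach, IT}; time slot 2 → {Strategy, Audit, Legal, Safety, Finance, Budget}. Each listed conflict is separated.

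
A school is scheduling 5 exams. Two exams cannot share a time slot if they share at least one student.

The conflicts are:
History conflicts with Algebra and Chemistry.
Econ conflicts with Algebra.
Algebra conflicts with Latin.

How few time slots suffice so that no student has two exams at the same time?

Algebra and Latin conflict, so at least 2 time slots are needed.
A valid assignment using 2 time slots: History=2, Econ=2, Algebra=1, Chemistry=1, Latin=2. No two conflicting exams share a time slot.

2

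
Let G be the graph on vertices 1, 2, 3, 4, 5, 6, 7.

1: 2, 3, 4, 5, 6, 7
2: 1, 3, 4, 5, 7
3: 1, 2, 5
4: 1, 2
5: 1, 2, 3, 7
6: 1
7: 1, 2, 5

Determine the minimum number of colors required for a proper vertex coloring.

4

1, 2, 5, 7 are pairwise adjacent (a clique of size 4), so at least 4 colors are needed.
4 colors suffice: 1=red, 2=blue, 3=yellow, 4=green, 5=green, 6=blue, 7=yellow. Each edge has distinct colors on its endpoints.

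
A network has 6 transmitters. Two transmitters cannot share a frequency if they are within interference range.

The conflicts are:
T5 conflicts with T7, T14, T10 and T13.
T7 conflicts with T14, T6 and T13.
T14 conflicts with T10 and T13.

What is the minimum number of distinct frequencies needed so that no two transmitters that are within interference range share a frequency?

4

T5, T7, T14, T13 pairwise conflict, so at least 4 frequencies are needed.
4 frequencies suffice: frequency 1 → {T14, T6}; frequency 2 → {T5}; frequency 3 → {T7, T10}; frequency 4 → {T13}. No two conflicting transmitters share a frequency.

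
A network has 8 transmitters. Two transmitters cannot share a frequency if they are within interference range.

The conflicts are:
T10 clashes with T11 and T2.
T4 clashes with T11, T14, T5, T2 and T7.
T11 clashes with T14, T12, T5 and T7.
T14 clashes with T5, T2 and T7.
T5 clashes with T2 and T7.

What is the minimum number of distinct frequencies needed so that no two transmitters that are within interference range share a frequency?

5

T4, T11, T14, T5, T7 all conflict with each other, so at least 5 frequencies are needed.
5 frequencies suffice: frequency 1 → {T11, T2}; frequency 2 → {T10, T14, T12}; frequency 3 → {T5}; frequency 4 → {T4}; frequency 5 → {T7}. No two conflicting transmitters share a frequency.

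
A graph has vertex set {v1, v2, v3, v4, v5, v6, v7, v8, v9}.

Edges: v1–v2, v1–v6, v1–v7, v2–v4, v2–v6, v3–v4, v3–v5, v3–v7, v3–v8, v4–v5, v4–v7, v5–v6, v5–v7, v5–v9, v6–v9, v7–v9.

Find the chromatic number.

v3, v4, v5, v7 are pairwise adjacent (a clique of size 4), so at least 4 colors are needed.
4 colors suffice: color 1 → {v1, v5, v8}; color 2 → {v6, v7}; color 3 → {v4, v9}; color 4 → {v2, v3}. No two adjacent vertices share a color.

4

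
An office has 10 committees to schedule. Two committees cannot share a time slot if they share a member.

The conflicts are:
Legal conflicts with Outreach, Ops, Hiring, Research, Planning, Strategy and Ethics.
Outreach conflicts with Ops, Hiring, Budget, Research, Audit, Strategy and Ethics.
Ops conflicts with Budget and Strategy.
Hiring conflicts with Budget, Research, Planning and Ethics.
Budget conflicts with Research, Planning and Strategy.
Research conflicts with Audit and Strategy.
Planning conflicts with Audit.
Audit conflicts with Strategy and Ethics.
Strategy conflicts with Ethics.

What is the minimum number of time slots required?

Outreach, Ops, Budget, Strategy are mutually in conflict, so at least 4 time slots are needed.
4 time slots suffice: time slot 1 → {Outreach, Planning}; time slot 2 → {Legal, Budget, Audit}; time slot 3 → {Hiring, Strategy}; time slot 4 → {Ops, Research, Ethics}. No two conflicting committees share a time slot.

4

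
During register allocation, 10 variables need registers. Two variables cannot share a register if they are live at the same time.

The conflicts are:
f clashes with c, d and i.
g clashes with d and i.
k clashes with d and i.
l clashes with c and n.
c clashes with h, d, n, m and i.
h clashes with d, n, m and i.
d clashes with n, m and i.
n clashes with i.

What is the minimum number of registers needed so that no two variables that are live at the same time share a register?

5

c, h, d, n, i are mutually in conflict, so at least 5 registers are needed.
5 registers suffice: register 1 → {l, d}; register 2 → {m, i}; register 3 → {g, k, c}; register 4 → {f, n}; register 5 → {h}. Every pair that conflicts lands in different registers.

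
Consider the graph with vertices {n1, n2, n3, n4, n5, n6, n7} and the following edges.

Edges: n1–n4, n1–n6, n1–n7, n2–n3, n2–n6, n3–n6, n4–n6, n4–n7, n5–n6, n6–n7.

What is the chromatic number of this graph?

n1, n4, n6, n7 are mutually adjacent (a clique of size 4), so at least 4 colors are needed.
4 colors suffice: color 1 → {n6}; color 2 → {n3, n4, n5}; color 3 → {n2, n7}; color 4 → {n1}. Each edge has distinct colors on its endpoints.

4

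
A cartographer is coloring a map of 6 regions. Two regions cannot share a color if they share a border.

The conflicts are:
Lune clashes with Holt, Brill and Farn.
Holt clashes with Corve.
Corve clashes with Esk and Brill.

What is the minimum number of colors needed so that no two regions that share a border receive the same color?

Lune and Holt conflict, so at least 2 colors are needed.
2 colors suffice: color 1 → {Lune, Corve}; color 2 → {Holt, Esk, Brill, Farn}. No two conflicting regions share a color.

2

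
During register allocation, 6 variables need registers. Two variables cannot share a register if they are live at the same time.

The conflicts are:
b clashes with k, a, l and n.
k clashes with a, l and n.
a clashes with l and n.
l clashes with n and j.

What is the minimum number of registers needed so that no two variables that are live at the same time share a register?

b, k, a, l, n pairwise conflict, so at least 5 registers are needed.
A valid assignment using 5 registers: b=5, k=2, a=4, l=1, n=3, j=2. No two conflicting variables share a register.

5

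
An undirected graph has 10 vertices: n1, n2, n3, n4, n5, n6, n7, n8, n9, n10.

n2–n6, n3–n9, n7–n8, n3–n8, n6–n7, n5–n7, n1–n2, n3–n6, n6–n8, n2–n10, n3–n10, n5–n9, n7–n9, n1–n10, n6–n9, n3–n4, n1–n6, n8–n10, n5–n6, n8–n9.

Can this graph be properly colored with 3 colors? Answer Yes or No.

n6, n7, n8, n9 are mutually adjacent (a clique of size 4), so at least 4 colors are needed.
So 3 colors are not enough.

No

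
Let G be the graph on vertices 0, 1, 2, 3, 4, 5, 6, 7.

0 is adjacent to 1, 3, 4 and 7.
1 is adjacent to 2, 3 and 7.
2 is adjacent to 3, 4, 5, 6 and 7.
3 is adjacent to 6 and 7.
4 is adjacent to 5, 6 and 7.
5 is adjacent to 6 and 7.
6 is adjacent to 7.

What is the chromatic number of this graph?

5

2, 4, 5, 6, 7 are pairwise adjacent (a clique of size 5), so at least 5 colors are needed.
A valid assignment using 5 colors: 0=blue, 1=yellow, 2=blue, 3=green, 4=green, 5=purple, 6=yellow, 7=red. Each edge has distinct colors on its endpoints.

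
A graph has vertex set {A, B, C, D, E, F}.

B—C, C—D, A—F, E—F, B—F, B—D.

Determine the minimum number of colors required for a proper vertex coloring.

B, C, D are pairwise adjacent, so at least 3 colors are needed.
A valid assignment using 3 colors: A=2, B=2, C=1, D=3, E=2, F=1. Each edge has distinct colors on its endpoints.

3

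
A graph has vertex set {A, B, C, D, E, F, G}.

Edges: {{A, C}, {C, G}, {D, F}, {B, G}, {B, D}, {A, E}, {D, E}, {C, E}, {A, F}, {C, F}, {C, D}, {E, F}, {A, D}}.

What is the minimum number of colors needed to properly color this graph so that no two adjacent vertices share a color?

5

A, C, D, E, F are pairwise adjacent (a clique of size 5), so at least 5 colors are needed.
5 colors suffice: color 1 → {B, C}; color 2 → {D, G}; color 3 → {A}; color 4 → {E}; color 5 → {F}. No two adjacent vertices share a color.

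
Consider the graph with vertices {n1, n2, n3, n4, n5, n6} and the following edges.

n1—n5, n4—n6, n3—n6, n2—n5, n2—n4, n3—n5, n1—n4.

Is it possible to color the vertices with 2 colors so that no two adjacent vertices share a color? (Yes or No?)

No

The cycle n5-n2-n4-n6-n3-n5 has odd length 5, so it cannot be 2-colored; at least 3 colors are needed.
So 2 colors are not enough.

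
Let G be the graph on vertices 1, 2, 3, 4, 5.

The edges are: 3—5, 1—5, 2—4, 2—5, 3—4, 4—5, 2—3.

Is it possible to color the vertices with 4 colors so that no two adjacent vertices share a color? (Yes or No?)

Yes

The chromatic number is 4. 2, 3, 4, 5 form a clique, so at least 4 colors are needed.
A valid assignment using 4 colors: 1=blue, 2=yellow, 3=blue, 4=green, 5=red.
That is already a proper 4-coloring.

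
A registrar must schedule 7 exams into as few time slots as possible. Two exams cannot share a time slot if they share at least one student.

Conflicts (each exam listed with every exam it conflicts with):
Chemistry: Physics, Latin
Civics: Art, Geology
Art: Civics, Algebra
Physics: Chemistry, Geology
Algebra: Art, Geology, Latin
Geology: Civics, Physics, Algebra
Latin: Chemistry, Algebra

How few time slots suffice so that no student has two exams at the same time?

The cycle Geology-Algebra-Latin-Chemistry-Physics-Geology has odd length 5, so it cannot be 2-colored; at least 3 time slots are needed.
3 time slots suffice: time slot 1 → {Chemistry, Civics, Algebra}; time slot 2 → {Art, Geology, Latin}; time slot 3 → {Physics}. No two conflicting exams share a time slot.

3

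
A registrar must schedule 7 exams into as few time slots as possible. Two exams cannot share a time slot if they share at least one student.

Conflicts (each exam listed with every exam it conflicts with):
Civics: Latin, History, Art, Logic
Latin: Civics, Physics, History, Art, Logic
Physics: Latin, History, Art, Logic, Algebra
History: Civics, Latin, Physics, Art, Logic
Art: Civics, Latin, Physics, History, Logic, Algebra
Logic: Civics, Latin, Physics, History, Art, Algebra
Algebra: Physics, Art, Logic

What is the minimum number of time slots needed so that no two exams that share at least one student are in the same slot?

Latin, Physics, History, Art, Logic pairwise conflict, so at least 5 time slots are needed.
5 time slots suffice: Civics=4, Latin=5, Physics=4, History=3, Art=1, Logic=2, Algebra=3. Each listed conflict is separated.

5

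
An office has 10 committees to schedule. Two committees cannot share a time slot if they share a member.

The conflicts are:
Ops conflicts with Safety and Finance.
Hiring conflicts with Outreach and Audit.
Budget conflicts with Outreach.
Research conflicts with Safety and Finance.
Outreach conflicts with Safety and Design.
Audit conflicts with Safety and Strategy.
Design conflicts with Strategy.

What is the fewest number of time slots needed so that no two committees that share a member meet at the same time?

The cycle Design-Outreach-Safety-Audit-Strategy-Design has odd length 5, so it cannot be 2-colored; at least 3 time slots are needed.
3 time slots suffice: time slot 1 → {Ops, Research, Outreach, Audit}; time slot 2 → {Hiring, Budget, Safety, Strategy, Finance}; time slot 3 → {Design}. Every pair that conflicts lands in different time slots.

3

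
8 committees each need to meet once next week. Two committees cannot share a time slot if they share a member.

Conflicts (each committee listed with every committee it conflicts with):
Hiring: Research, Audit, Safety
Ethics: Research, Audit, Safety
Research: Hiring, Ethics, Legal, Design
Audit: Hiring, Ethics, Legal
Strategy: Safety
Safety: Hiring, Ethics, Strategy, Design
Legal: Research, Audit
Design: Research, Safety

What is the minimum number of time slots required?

Audit and Legal conflict, so at least 2 time slots are needed.
2 time slots suffice: time slot 1 → {Research, Audit, Safety}; time slot 2 → {Hiring, Ethics, Strategy, Legal, Design}. Every pair that conflicts lands in different time slots.

2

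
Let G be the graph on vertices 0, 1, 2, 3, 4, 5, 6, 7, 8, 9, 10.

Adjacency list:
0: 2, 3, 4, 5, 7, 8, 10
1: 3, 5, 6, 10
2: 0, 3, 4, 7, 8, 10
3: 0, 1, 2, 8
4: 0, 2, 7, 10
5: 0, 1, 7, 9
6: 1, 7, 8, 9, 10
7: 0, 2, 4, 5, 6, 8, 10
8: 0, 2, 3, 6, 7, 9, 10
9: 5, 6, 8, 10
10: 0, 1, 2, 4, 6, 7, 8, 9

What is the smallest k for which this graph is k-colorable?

5

0, 2, 7, 8, 10 form a clique, so at least 5 colors are needed.
5 colors suffice: color a → {3, 5, 10}; color b → {1, 4, 8}; color c → {7, 9}; color d → {0, 6}; color e → {2}. No two adjacent vertices share a color.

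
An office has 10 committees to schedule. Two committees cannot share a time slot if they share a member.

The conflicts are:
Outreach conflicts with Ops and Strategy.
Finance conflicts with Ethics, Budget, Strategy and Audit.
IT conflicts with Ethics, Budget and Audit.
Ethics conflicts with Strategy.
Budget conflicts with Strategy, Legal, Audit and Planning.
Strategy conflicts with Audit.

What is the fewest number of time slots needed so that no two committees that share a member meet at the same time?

Finance, Budget, Strategy, Audit are mutually in conflict, so at least 4 time slots are needed.
Using 4 time slots: Outreach=1, Finance=4, Ops=2, IT=2, Ethics=1, Budget=1, Strategy=2, Legal=2, Audit=3, Planning=2. Each listed conflict is separated.

4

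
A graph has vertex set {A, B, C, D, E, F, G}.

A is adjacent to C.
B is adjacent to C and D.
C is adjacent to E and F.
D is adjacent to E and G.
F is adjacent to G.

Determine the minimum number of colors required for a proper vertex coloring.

The cycle D-G-F-C-B-D has odd length 5, so it cannot be 2-colored; at least 3 colors are needed.
A valid assignment using 3 colors: A=blue, B=blue, C=red, D=red, E=blue, F=blue, G=green. Each edge has distinct colors on its endpoints.

3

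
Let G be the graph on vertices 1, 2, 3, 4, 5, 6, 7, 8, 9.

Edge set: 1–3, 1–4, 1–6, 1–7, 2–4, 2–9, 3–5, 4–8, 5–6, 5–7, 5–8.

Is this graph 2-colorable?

The cycle 6-1-4-8-5-6 has odd length 5, so it cannot be 2-colored; at least 3 colors are needed.
So 2 colors are not enough.

No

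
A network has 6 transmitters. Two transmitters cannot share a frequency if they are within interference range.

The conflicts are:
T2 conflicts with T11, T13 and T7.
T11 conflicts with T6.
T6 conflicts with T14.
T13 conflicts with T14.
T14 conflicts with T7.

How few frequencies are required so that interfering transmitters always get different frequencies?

3

The cycle T14-T7-T2-T11-T6-T14 has odd length 5, so it cannot be 2-colored; at least 3 frequencies are needed.
3 frequencies suffice: frequency 1 → {T2, T14}; frequency 2 → {T6, T13, T7}; frequency 3 → {T11}. Each listed conflict is separated.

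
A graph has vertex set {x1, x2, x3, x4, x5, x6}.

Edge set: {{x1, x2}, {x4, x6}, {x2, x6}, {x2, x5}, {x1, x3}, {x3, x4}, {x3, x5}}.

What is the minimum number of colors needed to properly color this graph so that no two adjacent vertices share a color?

The cycle x2-x5-x3-x4-x6-x2 has odd length 5, so it cannot be 2-colored; at least 3 colors are needed.
3 colors suffice: color R → {x2, x3}; color B → {x1, x5, x6}; color G → {x4}. No two adjacent vertices share a color.

3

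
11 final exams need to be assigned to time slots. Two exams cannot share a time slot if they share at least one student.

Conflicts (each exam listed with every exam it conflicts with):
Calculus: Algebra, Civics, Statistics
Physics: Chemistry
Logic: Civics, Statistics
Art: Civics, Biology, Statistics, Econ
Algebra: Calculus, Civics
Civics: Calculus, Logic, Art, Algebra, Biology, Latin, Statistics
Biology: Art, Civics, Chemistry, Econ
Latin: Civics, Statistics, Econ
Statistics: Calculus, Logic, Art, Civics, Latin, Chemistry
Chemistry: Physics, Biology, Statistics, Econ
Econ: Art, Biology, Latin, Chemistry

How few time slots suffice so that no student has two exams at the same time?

3

Art, Biology, Econ all conflict with each other, so at least 3 time slots are needed.
3 time slots suffice: Calculus=3, Physics=1, Logic=3, Art=3, Algebra=2, Civics=1, Biology=2, Latin=3, Statistics=2, Chemistry=3, Econ=1. Every pair that conflicts lands in different time slots.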